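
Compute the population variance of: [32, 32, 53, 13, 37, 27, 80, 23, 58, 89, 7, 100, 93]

933.3254

Step 1: Compute the mean: (32 + 32 + 53 + 13 + 37 + 27 + 80 + 23 + 58 + 89 + 7 + 100 + 93) / 13 = 49.5385
Step 2: Compute squared deviations from the mean:
  (32 - 49.5385)^2 = 307.5976
  (32 - 49.5385)^2 = 307.5976
  (53 - 49.5385)^2 = 11.9822
  (13 - 49.5385)^2 = 1335.0592
  (37 - 49.5385)^2 = 157.213
  (27 - 49.5385)^2 = 507.9822
  (80 - 49.5385)^2 = 927.9053
  (23 - 49.5385)^2 = 704.2899
  (58 - 49.5385)^2 = 71.5976
  (89 - 49.5385)^2 = 1557.213
  (7 - 49.5385)^2 = 1809.5207
  (100 - 49.5385)^2 = 2546.3669
  (93 - 49.5385)^2 = 1888.9053
Step 3: Sum of squared deviations = 12133.2308
Step 4: Population variance = 12133.2308 / 13 = 933.3254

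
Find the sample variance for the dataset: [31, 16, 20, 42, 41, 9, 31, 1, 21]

194.0278

Step 1: Compute the mean: (31 + 16 + 20 + 42 + 41 + 9 + 31 + 1 + 21) / 9 = 23.5556
Step 2: Compute squared deviations from the mean:
  (31 - 23.5556)^2 = 55.4198
  (16 - 23.5556)^2 = 57.0864
  (20 - 23.5556)^2 = 12.642
  (42 - 23.5556)^2 = 340.1975
  (41 - 23.5556)^2 = 304.3086
  (9 - 23.5556)^2 = 211.8642
  (31 - 23.5556)^2 = 55.4198
  (1 - 23.5556)^2 = 508.7531
  (21 - 23.5556)^2 = 6.5309
Step 3: Sum of squared deviations = 1552.2222
Step 4: Sample variance = 1552.2222 / 8 = 194.0278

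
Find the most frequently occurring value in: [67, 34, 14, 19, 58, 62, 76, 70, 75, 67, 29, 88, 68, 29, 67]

67

Step 1: Count the frequency of each value:
  14: appears 1 time(s)
  19: appears 1 time(s)
  29: appears 2 time(s)
  34: appears 1 time(s)
  58: appears 1 time(s)
  62: appears 1 time(s)
  67: appears 3 time(s)
  68: appears 1 time(s)
  70: appears 1 time(s)
  75: appears 1 time(s)
  76: appears 1 time(s)
  88: appears 1 time(s)
Step 2: The value 67 appears most frequently (3 times).
Step 3: Mode = 67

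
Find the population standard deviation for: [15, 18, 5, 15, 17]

4.6476

Step 1: Compute the mean: 14
Step 2: Sum of squared deviations from the mean: 108
Step 3: Population variance = 108 / 5 = 21.6
Step 4: Standard deviation = sqrt(21.6) = 4.6476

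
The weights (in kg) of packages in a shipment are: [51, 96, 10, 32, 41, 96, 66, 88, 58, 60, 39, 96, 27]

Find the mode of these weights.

96

Step 1: Count the frequency of each value:
  10: appears 1 time(s)
  27: appears 1 time(s)
  32: appears 1 time(s)
  39: appears 1 time(s)
  41: appears 1 time(s)
  51: appears 1 time(s)
  58: appears 1 time(s)
  60: appears 1 time(s)
  66: appears 1 time(s)
  88: appears 1 time(s)
  96: appears 3 time(s)
Step 2: The value 96 appears most frequently (3 times).
Step 3: Mode = 96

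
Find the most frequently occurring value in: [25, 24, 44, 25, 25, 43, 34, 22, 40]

25

Step 1: Count the frequency of each value:
  22: appears 1 time(s)
  24: appears 1 time(s)
  25: appears 3 time(s)
  34: appears 1 time(s)
  40: appears 1 time(s)
  43: appears 1 time(s)
  44: appears 1 time(s)
Step 2: The value 25 appears most frequently (3 times).
Step 3: Mode = 25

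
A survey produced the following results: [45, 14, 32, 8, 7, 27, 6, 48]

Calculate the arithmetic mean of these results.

23.375

Step 1: Sum all values: 45 + 14 + 32 + 8 + 7 + 27 + 6 + 48 = 187
Step 2: Count the number of values: n = 8
Step 3: Mean = sum / n = 187 / 8 = 23.375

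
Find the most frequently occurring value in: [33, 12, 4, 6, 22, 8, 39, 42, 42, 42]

42

Step 1: Count the frequency of each value:
  4: appears 1 time(s)
  6: appears 1 time(s)
  8: appears 1 time(s)
  12: appears 1 time(s)
  22: appears 1 time(s)
  33: appears 1 time(s)
  39: appears 1 time(s)
  42: appears 3 time(s)
Step 2: The value 42 appears most frequently (3 times).
Step 3: Mode = 42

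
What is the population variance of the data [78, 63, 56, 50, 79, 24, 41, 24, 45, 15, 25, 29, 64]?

425.0059

Step 1: Compute the mean: (78 + 63 + 56 + 50 + 79 + 24 + 41 + 24 + 45 + 15 + 25 + 29 + 64) / 13 = 45.6154
Step 2: Compute squared deviations from the mean:
  (78 - 45.6154)^2 = 1048.7633
  (63 - 45.6154)^2 = 302.2249
  (56 - 45.6154)^2 = 107.8402
  (50 - 45.6154)^2 = 19.2249
  (79 - 45.6154)^2 = 1114.5325
  (24 - 45.6154)^2 = 467.2249
  (41 - 45.6154)^2 = 21.3018
  (24 - 45.6154)^2 = 467.2249
  (45 - 45.6154)^2 = 0.3787
  (15 - 45.6154)^2 = 937.3018
  (25 - 45.6154)^2 = 424.9941
  (29 - 45.6154)^2 = 276.071
  (64 - 45.6154)^2 = 337.9941
Step 3: Sum of squared deviations = 5525.0769
Step 4: Population variance = 5525.0769 / 13 = 425.0059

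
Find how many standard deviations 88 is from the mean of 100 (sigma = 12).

-1

Step 1: Recall the z-score formula: z = (x - mu) / sigma
Step 2: Substitute values: z = (88 - 100) / 12
Step 3: z = -12 / 12 = -1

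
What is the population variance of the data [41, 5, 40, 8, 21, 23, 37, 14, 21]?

160.6667

Step 1: Compute the mean: (41 + 5 + 40 + 8 + 21 + 23 + 37 + 14 + 21) / 9 = 23.3333
Step 2: Compute squared deviations from the mean:
  (41 - 23.3333)^2 = 312.1111
  (5 - 23.3333)^2 = 336.1111
  (40 - 23.3333)^2 = 277.7778
  (8 - 23.3333)^2 = 235.1111
  (21 - 23.3333)^2 = 5.4444
  (23 - 23.3333)^2 = 0.1111
  (37 - 23.3333)^2 = 186.7778
  (14 - 23.3333)^2 = 87.1111
  (21 - 23.3333)^2 = 5.4444
Step 3: Sum of squared deviations = 1446
Step 4: Population variance = 1446 / 9 = 160.6667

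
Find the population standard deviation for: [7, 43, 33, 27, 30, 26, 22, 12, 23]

10.13

Step 1: Compute the mean: 24.7778
Step 2: Sum of squared deviations from the mean: 923.5556
Step 3: Population variance = 923.5556 / 9 = 102.6173
Step 4: Standard deviation = sqrt(102.6173) = 10.13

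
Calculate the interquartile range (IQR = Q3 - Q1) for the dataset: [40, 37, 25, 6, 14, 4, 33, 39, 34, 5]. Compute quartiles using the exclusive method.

31.75

Step 1: Sort the data: [4, 5, 6, 14, 25, 33, 34, 37, 39, 40]
Step 2: n = 10
Step 3: Using the exclusive quartile method:
  Q1 = 5.75
  Q2 (median) = 29
  Q3 = 37.5
  IQR = Q3 - Q1 = 37.5 - 5.75 = 31.75
Step 4: IQR = 31.75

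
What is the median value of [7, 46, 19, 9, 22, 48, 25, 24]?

23

Step 1: Sort the data in ascending order: [7, 9, 19, 22, 24, 25, 46, 48]
Step 2: The number of values is n = 8.
Step 3: Since n is even, the median is the average of positions 4 and 5:
  Median = (22 + 24) / 2 = 23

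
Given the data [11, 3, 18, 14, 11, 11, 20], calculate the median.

11

Step 1: Sort the data in ascending order: [3, 11, 11, 11, 14, 18, 20]
Step 2: The number of values is n = 7.
Step 3: Since n is odd, the median is the middle value at position 4: 11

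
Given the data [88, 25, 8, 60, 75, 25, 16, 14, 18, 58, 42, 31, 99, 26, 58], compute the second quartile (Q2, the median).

31

Step 1: Sort the data: [8, 14, 16, 18, 25, 25, 26, 31, 42, 58, 58, 60, 75, 88, 99]
Step 2: n = 15
Step 3: Q2 is the median. Since n is odd, it is the middle value at position 8: 31
Step 4: Q2 = 31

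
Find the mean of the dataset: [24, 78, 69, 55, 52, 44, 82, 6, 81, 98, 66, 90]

62.0833

Step 1: Sum all values: 24 + 78 + 69 + 55 + 52 + 44 + 82 + 6 + 81 + 98 + 66 + 90 = 745
Step 2: Count the number of values: n = 12
Step 3: Mean = sum / n = 745 / 12 = 62.0833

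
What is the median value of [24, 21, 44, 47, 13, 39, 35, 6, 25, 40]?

30

Step 1: Sort the data in ascending order: [6, 13, 21, 24, 25, 35, 39, 40, 44, 47]
Step 2: The number of values is n = 10.
Step 3: Since n is even, the median is the average of positions 5 and 6:
  Median = (25 + 35) / 2 = 30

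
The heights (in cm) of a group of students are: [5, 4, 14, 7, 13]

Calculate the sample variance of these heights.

21.3

Step 1: Compute the mean: (5 + 4 + 14 + 7 + 13) / 5 = 8.6
Step 2: Compute squared deviations from the mean:
  (5 - 8.6)^2 = 12.96
  (4 - 8.6)^2 = 21.16
  (14 - 8.6)^2 = 29.16
  (7 - 8.6)^2 = 2.56
  (13 - 8.6)^2 = 19.36
Step 3: Sum of squared deviations = 85.2
Step 4: Sample variance = 85.2 / 4 = 21.3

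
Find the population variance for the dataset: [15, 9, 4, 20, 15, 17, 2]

39.9184

Step 1: Compute the mean: (15 + 9 + 4 + 20 + 15 + 17 + 2) / 7 = 11.7143
Step 2: Compute squared deviations from the mean:
  (15 - 11.7143)^2 = 10.7959
  (9 - 11.7143)^2 = 7.3673
  (4 - 11.7143)^2 = 59.5102
  (20 - 11.7143)^2 = 68.6531
  (15 - 11.7143)^2 = 10.7959
  (17 - 11.7143)^2 = 27.9388
  (2 - 11.7143)^2 = 94.3673
Step 3: Sum of squared deviations = 279.4286
Step 4: Population variance = 279.4286 / 7 = 39.9184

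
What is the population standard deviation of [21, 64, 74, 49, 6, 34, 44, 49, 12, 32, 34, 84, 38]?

21.9318

Step 1: Compute the mean: 41.6154
Step 2: Sum of squared deviations from the mean: 6253.0769
Step 3: Population variance = 6253.0769 / 13 = 481.0059
Step 4: Standard deviation = sqrt(481.0059) = 21.9318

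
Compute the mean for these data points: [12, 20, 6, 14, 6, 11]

11.5

Step 1: Sum all values: 12 + 20 + 6 + 14 + 6 + 11 = 69
Step 2: Count the number of values: n = 6
Step 3: Mean = sum / n = 69 / 6 = 11.5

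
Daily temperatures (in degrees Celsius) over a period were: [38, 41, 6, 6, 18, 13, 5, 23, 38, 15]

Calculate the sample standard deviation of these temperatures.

14.1111

Step 1: Compute the mean: 20.3
Step 2: Sum of squared deviations from the mean: 1792.1
Step 3: Sample variance = 1792.1 / 9 = 199.1222
Step 4: Standard deviation = sqrt(199.1222) = 14.1111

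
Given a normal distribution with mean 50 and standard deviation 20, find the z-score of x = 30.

-1

Step 1: Recall the z-score formula: z = (x - mu) / sigma
Step 2: Substitute values: z = (30 - 50) / 20
Step 3: z = -20 / 20 = -1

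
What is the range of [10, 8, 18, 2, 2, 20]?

18

Step 1: Identify the maximum value: max = 20
Step 2: Identify the minimum value: min = 2
Step 3: Range = max - min = 20 - 2 = 18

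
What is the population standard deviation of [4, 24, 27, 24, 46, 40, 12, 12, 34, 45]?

13.7826

Step 1: Compute the mean: 26.8
Step 2: Sum of squared deviations from the mean: 1899.6
Step 3: Population variance = 1899.6 / 10 = 189.96
Step 4: Standard deviation = sqrt(189.96) = 13.7826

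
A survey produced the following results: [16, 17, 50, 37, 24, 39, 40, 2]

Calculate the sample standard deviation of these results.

15.9771

Step 1: Compute the mean: 28.125
Step 2: Sum of squared deviations from the mean: 1786.875
Step 3: Sample variance = 1786.875 / 7 = 255.2679
Step 4: Standard deviation = sqrt(255.2679) = 15.9771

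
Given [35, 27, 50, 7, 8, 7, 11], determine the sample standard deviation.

16.9972

Step 1: Compute the mean: 20.7143
Step 2: Sum of squared deviations from the mean: 1733.4286
Step 3: Sample variance = 1733.4286 / 6 = 288.9048
Step 4: Standard deviation = sqrt(288.9048) = 16.9972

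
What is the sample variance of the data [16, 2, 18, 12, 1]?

62.2

Step 1: Compute the mean: (16 + 2 + 18 + 12 + 1) / 5 = 9.8
Step 2: Compute squared deviations from the mean:
  (16 - 9.8)^2 = 38.44
  (2 - 9.8)^2 = 60.84
  (18 - 9.8)^2 = 67.24
  (12 - 9.8)^2 = 4.84
  (1 - 9.8)^2 = 77.44
Step 3: Sum of squared deviations = 248.8
Step 4: Sample variance = 248.8 / 4 = 62.2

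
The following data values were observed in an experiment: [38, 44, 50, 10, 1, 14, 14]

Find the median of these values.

14

Step 1: Sort the data in ascending order: [1, 10, 14, 14, 38, 44, 50]
Step 2: The number of values is n = 7.
Step 3: Since n is odd, the median is the middle value at position 4: 14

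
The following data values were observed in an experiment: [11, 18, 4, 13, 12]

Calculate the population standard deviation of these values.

4.4989

Step 1: Compute the mean: 11.6
Step 2: Sum of squared deviations from the mean: 101.2
Step 3: Population variance = 101.2 / 5 = 20.24
Step 4: Standard deviation = sqrt(20.24) = 4.4989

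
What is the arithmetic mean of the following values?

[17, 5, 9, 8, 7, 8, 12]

9.4286

Step 1: Sum all values: 17 + 5 + 9 + 8 + 7 + 8 + 12 = 66
Step 2: Count the number of values: n = 7
Step 3: Mean = sum / n = 66 / 7 = 9.4286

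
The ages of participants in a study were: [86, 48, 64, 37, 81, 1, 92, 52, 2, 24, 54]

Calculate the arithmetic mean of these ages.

49.1818

Step 1: Sum all values: 86 + 48 + 64 + 37 + 81 + 1 + 92 + 52 + 2 + 24 + 54 = 541
Step 2: Count the number of values: n = 11
Step 3: Mean = sum / n = 541 / 11 = 49.1818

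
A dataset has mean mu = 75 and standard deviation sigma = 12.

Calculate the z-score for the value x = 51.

-2

Step 1: Recall the z-score formula: z = (x - mu) / sigma
Step 2: Substitute values: z = (51 - 75) / 12
Step 3: z = -24 / 12 = -2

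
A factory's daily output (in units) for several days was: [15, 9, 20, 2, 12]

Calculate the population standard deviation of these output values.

6.02

Step 1: Compute the mean: 11.6
Step 2: Sum of squared deviations from the mean: 181.2
Step 3: Population variance = 181.2 / 5 = 36.24
Step 4: Standard deviation = sqrt(36.24) = 6.02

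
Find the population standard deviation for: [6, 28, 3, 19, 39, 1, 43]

16.0395

Step 1: Compute the mean: 19.8571
Step 2: Sum of squared deviations from the mean: 1800.8571
Step 3: Population variance = 1800.8571 / 7 = 257.2653
Step 4: Standard deviation = sqrt(257.2653) = 16.0395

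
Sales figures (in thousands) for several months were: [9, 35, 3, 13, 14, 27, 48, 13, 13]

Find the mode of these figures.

13

Step 1: Count the frequency of each value:
  3: appears 1 time(s)
  9: appears 1 time(s)
  13: appears 3 time(s)
  14: appears 1 time(s)
  27: appears 1 time(s)
  35: appears 1 time(s)
  48: appears 1 time(s)
Step 2: The value 13 appears most frequently (3 times).
Step 3: Mode = 13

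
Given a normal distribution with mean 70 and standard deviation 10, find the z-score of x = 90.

2

Step 1: Recall the z-score formula: z = (x - mu) / sigma
Step 2: Substitute values: z = (90 - 70) / 10
Step 3: z = 20 / 10 = 2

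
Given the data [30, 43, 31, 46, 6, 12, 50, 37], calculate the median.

34

Step 1: Sort the data in ascending order: [6, 12, 30, 31, 37, 43, 46, 50]
Step 2: The number of values is n = 8.
Step 3: Since n is even, the median is the average of positions 4 and 5:
  Median = (31 + 37) / 2 = 34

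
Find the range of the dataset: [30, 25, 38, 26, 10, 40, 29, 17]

30

Step 1: Identify the maximum value: max = 40
Step 2: Identify the minimum value: min = 10
Step 3: Range = max - min = 40 - 10 = 30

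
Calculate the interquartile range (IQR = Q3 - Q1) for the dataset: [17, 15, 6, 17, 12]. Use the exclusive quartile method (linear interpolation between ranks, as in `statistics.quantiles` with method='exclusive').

8

Step 1: Sort the data: [6, 12, 15, 17, 17]
Step 2: n = 5
Step 3: Using the exclusive quartile method:
  Q1 = 9
  Q2 (median) = 15
  Q3 = 17
  IQR = Q3 - Q1 = 17 - 9 = 8
Step 4: IQR = 8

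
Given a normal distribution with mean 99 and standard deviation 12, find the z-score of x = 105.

0.5

Step 1: Recall the z-score formula: z = (x - mu) / sigma
Step 2: Substitute values: z = (105 - 99) / 12
Step 3: z = 6 / 12 = 0.5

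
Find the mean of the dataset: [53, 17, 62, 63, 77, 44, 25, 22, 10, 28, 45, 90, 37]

44.0769

Step 1: Sum all values: 53 + 17 + 62 + 63 + 77 + 44 + 25 + 22 + 10 + 28 + 45 + 90 + 37 = 573
Step 2: Count the number of values: n = 13
Step 3: Mean = sum / n = 573 / 13 = 44.0769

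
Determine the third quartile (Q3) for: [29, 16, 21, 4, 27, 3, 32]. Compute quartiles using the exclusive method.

29

Step 1: Sort the data: [3, 4, 16, 21, 27, 29, 32]
Step 2: n = 7
Step 3: Using the exclusive quartile method:
  Q1 = 4
  Q2 (median) = 21
  Q3 = 29
  IQR = Q3 - Q1 = 29 - 4 = 25
Step 4: Q3 = 29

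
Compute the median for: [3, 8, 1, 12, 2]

3

Step 1: Sort the data in ascending order: [1, 2, 3, 8, 12]
Step 2: The number of values is n = 5.
Step 3: Since n is odd, the median is the middle value at position 3: 3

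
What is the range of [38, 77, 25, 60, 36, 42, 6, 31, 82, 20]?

76

Step 1: Identify the maximum value: max = 82
Step 2: Identify the minimum value: min = 6
Step 3: Range = max - min = 82 - 6 = 76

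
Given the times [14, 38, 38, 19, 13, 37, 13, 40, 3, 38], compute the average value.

25.3

Step 1: Sum all values: 14 + 38 + 38 + 19 + 13 + 37 + 13 + 40 + 3 + 38 = 253
Step 2: Count the number of values: n = 10
Step 3: Mean = sum / n = 253 / 10 = 25.3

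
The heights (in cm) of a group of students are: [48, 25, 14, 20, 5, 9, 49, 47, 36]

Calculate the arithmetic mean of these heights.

28.1111

Step 1: Sum all values: 48 + 25 + 14 + 20 + 5 + 9 + 49 + 47 + 36 = 253
Step 2: Count the number of values: n = 9
Step 3: Mean = sum / n = 253 / 9 = 28.1111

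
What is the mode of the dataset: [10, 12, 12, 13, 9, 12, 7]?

12

Step 1: Count the frequency of each value:
  7: appears 1 time(s)
  9: appears 1 time(s)
  10: appears 1 time(s)
  12: appears 3 time(s)
  13: appears 1 time(s)
Step 2: The value 12 appears most frequently (3 times).
Step 3: Mode = 12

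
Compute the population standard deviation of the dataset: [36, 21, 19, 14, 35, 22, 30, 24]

7.3218

Step 1: Compute the mean: 25.125
Step 2: Sum of squared deviations from the mean: 428.875
Step 3: Population variance = 428.875 / 8 = 53.6094
Step 4: Standard deviation = sqrt(53.6094) = 7.3218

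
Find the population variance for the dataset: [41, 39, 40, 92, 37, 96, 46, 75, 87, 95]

619.56

Step 1: Compute the mean: (41 + 39 + 40 + 92 + 37 + 96 + 46 + 75 + 87 + 95) / 10 = 64.8
Step 2: Compute squared deviations from the mean:
  (41 - 64.8)^2 = 566.44
  (39 - 64.8)^2 = 665.64
  (40 - 64.8)^2 = 615.04
  (92 - 64.8)^2 = 739.84
  (37 - 64.8)^2 = 772.84
  (96 - 64.8)^2 = 973.44
  (46 - 64.8)^2 = 353.44
  (75 - 64.8)^2 = 104.04
  (87 - 64.8)^2 = 492.84
  (95 - 64.8)^2 = 912.04
Step 3: Sum of squared deviations = 6195.6
Step 4: Population variance = 6195.6 / 10 = 619.56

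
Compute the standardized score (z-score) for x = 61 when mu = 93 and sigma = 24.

-1.3333

Step 1: Recall the z-score formula: z = (x - mu) / sigma
Step 2: Substitute values: z = (61 - 93) / 24
Step 3: z = -32 / 24 = -1.3333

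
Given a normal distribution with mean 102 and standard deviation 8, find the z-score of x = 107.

0.625

Step 1: Recall the z-score formula: z = (x - mu) / sigma
Step 2: Substitute values: z = (107 - 102) / 8
Step 3: z = 5 / 8 = 0.625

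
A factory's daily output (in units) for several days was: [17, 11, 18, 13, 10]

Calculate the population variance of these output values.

10.16

Step 1: Compute the mean: (17 + 11 + 18 + 13 + 10) / 5 = 13.8
Step 2: Compute squared deviations from the mean:
  (17 - 13.8)^2 = 10.24
  (11 - 13.8)^2 = 7.84
  (18 - 13.8)^2 = 17.64
  (13 - 13.8)^2 = 0.64
  (10 - 13.8)^2 = 14.44
Step 3: Sum of squared deviations = 50.8
Step 4: Population variance = 50.8 / 5 = 10.16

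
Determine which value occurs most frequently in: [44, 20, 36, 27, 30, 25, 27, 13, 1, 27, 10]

27

Step 1: Count the frequency of each value:
  1: appears 1 time(s)
  10: appears 1 time(s)
  13: appears 1 time(s)
  20: appears 1 time(s)
  25: appears 1 time(s)
  27: appears 3 time(s)
  30: appears 1 time(s)
  36: appears 1 time(s)
  44: appears 1 time(s)
Step 2: The value 27 appears most frequently (3 times).
Step 3: Mode = 27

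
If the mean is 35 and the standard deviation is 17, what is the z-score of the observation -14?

-2.8824

Step 1: Recall the z-score formula: z = (x - mu) / sigma
Step 2: Substitute values: z = (-14 - 35) / 17
Step 3: z = -49 / 17 = -2.8824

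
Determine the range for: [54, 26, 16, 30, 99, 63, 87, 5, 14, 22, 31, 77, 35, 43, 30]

94

Step 1: Identify the maximum value: max = 99
Step 2: Identify the minimum value: min = 5
Step 3: Range = max - min = 99 - 5 = 94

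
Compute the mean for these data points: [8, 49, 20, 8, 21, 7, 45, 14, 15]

20.7778

Step 1: Sum all values: 8 + 49 + 20 + 8 + 21 + 7 + 45 + 14 + 15 = 187
Step 2: Count the number of values: n = 9
Step 3: Mean = sum / n = 187 / 9 = 20.7778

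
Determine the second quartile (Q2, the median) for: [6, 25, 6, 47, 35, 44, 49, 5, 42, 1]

30

Step 1: Sort the data: [1, 5, 6, 6, 25, 35, 42, 44, 47, 49]
Step 2: n = 10
Step 3: Q2 is the median. Since n is even, it is the average of the values at positions 5 and 6:
  Q2 = (25 + 35) / 2 = 30
Step 4: Q2 = 30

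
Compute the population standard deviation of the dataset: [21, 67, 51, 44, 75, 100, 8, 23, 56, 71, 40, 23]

25.9073

Step 1: Compute the mean: 48.25
Step 2: Sum of squared deviations from the mean: 8054.25
Step 3: Population variance = 8054.25 / 12 = 671.1875
Step 4: Standard deviation = sqrt(671.1875) = 25.9073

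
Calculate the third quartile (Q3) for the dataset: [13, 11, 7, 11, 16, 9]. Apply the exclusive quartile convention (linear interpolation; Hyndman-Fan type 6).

13.75

Step 1: Sort the data: [7, 9, 11, 11, 13, 16]
Step 2: n = 6
Step 3: Using the exclusive quartile method:
  Q1 = 8.5
  Q2 (median) = 11
  Q3 = 13.75
  IQR = Q3 - Q1 = 13.75 - 8.5 = 5.25
Step 4: Q3 = 13.75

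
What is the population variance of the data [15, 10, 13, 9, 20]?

15.44

Step 1: Compute the mean: (15 + 10 + 13 + 9 + 20) / 5 = 13.4
Step 2: Compute squared deviations from the mean:
  (15 - 13.4)^2 = 2.56
  (10 - 13.4)^2 = 11.56
  (13 - 13.4)^2 = 0.16
  (9 - 13.4)^2 = 19.36
  (20 - 13.4)^2 = 43.56
Step 3: Sum of squared deviations = 77.2
Step 4: Population variance = 77.2 / 5 = 15.44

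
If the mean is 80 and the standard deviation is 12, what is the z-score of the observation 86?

0.5

Step 1: Recall the z-score formula: z = (x - mu) / sigma
Step 2: Substitute values: z = (86 - 80) / 12
Step 3: z = 6 / 12 = 0.5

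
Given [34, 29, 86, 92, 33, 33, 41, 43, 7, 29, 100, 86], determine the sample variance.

957.9015

Step 1: Compute the mean: (34 + 29 + 86 + 92 + 33 + 33 + 41 + 43 + 7 + 29 + 100 + 86) / 12 = 51.0833
Step 2: Compute squared deviations from the mean:
  (34 - 51.0833)^2 = 291.8403
  (29 - 51.0833)^2 = 487.6736
  (86 - 51.0833)^2 = 1219.1736
  (92 - 51.0833)^2 = 1674.1736
  (33 - 51.0833)^2 = 327.0069
  (33 - 51.0833)^2 = 327.0069
  (41 - 51.0833)^2 = 101.6736
  (43 - 51.0833)^2 = 65.3403
  (7 - 51.0833)^2 = 1943.3403
  (29 - 51.0833)^2 = 487.6736
  (100 - 51.0833)^2 = 2392.8403
  (86 - 51.0833)^2 = 1219.1736
Step 3: Sum of squared deviations = 10536.9167
Step 4: Sample variance = 10536.9167 / 11 = 957.9015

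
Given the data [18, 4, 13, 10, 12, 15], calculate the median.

12.5

Step 1: Sort the data in ascending order: [4, 10, 12, 13, 15, 18]
Step 2: The number of values is n = 6.
Step 3: Since n is even, the median is the average of positions 3 and 4:
  Median = (12 + 13) / 2 = 12.5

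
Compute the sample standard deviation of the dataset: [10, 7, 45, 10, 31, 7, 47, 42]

18.1536

Step 1: Compute the mean: 24.875
Step 2: Sum of squared deviations from the mean: 2306.875
Step 3: Sample variance = 2306.875 / 7 = 329.5536
Step 4: Standard deviation = sqrt(329.5536) = 18.1536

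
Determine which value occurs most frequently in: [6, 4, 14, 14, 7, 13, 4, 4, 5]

4

Step 1: Count the frequency of each value:
  4: appears 3 time(s)
  5: appears 1 time(s)
  6: appears 1 time(s)
  7: appears 1 time(s)
  13: appears 1 time(s)
  14: appears 2 time(s)
Step 2: The value 4 appears most frequently (3 times).
Step 3: Mode = 4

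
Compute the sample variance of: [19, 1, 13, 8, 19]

59

Step 1: Compute the mean: (19 + 1 + 13 + 8 + 19) / 5 = 12
Step 2: Compute squared deviations from the mean:
  (19 - 12)^2 = 49
  (1 - 12)^2 = 121
  (13 - 12)^2 = 1
  (8 - 12)^2 = 16
  (19 - 12)^2 = 49
Step 3: Sum of squared deviations = 236
Step 4: Sample variance = 236 / 4 = 59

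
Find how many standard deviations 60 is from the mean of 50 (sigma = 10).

1

Step 1: Recall the z-score formula: z = (x - mu) / sigma
Step 2: Substitute values: z = (60 - 50) / 10
Step 3: z = 10 / 10 = 1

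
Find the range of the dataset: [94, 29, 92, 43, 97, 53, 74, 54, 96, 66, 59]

68

Step 1: Identify the maximum value: max = 97
Step 2: Identify the minimum value: min = 29
Step 3: Range = max - min = 97 - 29 = 68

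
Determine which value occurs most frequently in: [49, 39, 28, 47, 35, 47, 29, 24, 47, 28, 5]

47

Step 1: Count the frequency of each value:
  5: appears 1 time(s)
  24: appears 1 time(s)
  28: appears 2 time(s)
  29: appears 1 time(s)
  35: appears 1 time(s)
  39: appears 1 time(s)
  47: appears 3 time(s)
  49: appears 1 time(s)
Step 2: The value 47 appears most frequently (3 times).
Step 3: Mode = 47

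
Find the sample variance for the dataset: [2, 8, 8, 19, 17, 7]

42.1667

Step 1: Compute the mean: (2 + 8 + 8 + 19 + 17 + 7) / 6 = 10.1667
Step 2: Compute squared deviations from the mean:
  (2 - 10.1667)^2 = 66.6944
  (8 - 10.1667)^2 = 4.6944
  (8 - 10.1667)^2 = 4.6944
  (19 - 10.1667)^2 = 78.0278
  (17 - 10.1667)^2 = 46.6944
  (7 - 10.1667)^2 = 10.0278
Step 3: Sum of squared deviations = 210.8333
Step 4: Sample variance = 210.8333 / 5 = 42.1667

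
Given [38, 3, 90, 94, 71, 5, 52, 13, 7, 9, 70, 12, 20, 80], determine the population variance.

1112.9184

Step 1: Compute the mean: (38 + 3 + 90 + 94 + 71 + 5 + 52 + 13 + 7 + 9 + 70 + 12 + 20 + 80) / 14 = 40.2857
Step 2: Compute squared deviations from the mean:
  (38 - 40.2857)^2 = 5.2245
  (3 - 40.2857)^2 = 1390.2245
  (90 - 40.2857)^2 = 2471.5102
  (94 - 40.2857)^2 = 2885.2245
  (71 - 40.2857)^2 = 943.3673
  (5 - 40.2857)^2 = 1245.0816
  (52 - 40.2857)^2 = 137.2245
  (13 - 40.2857)^2 = 744.5102
  (7 - 40.2857)^2 = 1107.9388
  (9 - 40.2857)^2 = 978.7959
  (70 - 40.2857)^2 = 882.9388
  (12 - 40.2857)^2 = 800.0816
  (20 - 40.2857)^2 = 411.5102
  (80 - 40.2857)^2 = 1577.2245
Step 3: Sum of squared deviations = 15580.8571
Step 4: Population variance = 15580.8571 / 14 = 1112.9184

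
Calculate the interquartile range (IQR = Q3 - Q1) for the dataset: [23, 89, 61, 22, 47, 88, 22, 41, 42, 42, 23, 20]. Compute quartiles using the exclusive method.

35.25

Step 1: Sort the data: [20, 22, 22, 23, 23, 41, 42, 42, 47, 61, 88, 89]
Step 2: n = 12
Step 3: Using the exclusive quartile method:
  Q1 = 22.25
  Q2 (median) = 41.5
  Q3 = 57.5
  IQR = Q3 - Q1 = 57.5 - 22.25 = 35.25
Step 4: IQR = 35.25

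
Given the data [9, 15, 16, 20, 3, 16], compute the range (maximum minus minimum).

17

Step 1: Identify the maximum value: max = 20
Step 2: Identify the minimum value: min = 3
Step 3: Range = max - min = 20 - 3 = 17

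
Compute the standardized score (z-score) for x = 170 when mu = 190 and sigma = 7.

-2.8571

Step 1: Recall the z-score formula: z = (x - mu) / sigma
Step 2: Substitute values: z = (170 - 190) / 7
Step 3: z = -20 / 7 = -2.8571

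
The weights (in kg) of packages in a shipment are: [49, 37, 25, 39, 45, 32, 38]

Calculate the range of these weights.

24

Step 1: Identify the maximum value: max = 49
Step 2: Identify the minimum value: min = 25
Step 3: Range = max - min = 49 - 25 = 24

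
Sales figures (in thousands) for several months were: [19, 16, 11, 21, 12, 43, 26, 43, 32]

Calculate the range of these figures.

32

Step 1: Identify the maximum value: max = 43
Step 2: Identify the minimum value: min = 11
Step 3: Range = max - min = 43 - 11 = 32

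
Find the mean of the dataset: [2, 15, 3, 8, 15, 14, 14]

10.1429

Step 1: Sum all values: 2 + 15 + 3 + 8 + 15 + 14 + 14 = 71
Step 2: Count the number of values: n = 7
Step 3: Mean = sum / n = 71 / 7 = 10.1429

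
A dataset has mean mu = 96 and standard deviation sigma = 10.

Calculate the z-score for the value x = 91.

-0.5

Step 1: Recall the z-score formula: z = (x - mu) / sigma
Step 2: Substitute values: z = (91 - 96) / 10
Step 3: z = -5 / 10 = -0.5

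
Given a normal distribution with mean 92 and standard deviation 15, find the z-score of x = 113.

1.4

Step 1: Recall the z-score formula: z = (x - mu) / sigma
Step 2: Substitute values: z = (113 - 92) / 15
Step 3: z = 21 / 15 = 1.4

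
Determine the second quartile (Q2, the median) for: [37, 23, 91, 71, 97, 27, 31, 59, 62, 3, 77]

59

Step 1: Sort the data: [3, 23, 27, 31, 37, 59, 62, 71, 77, 91, 97]
Step 2: n = 11
Step 3: Q2 is the median. Since n is odd, it is the middle value at position 6: 59
Step 4: Q2 = 59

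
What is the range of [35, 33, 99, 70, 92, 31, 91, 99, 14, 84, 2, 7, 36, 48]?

97

Step 1: Identify the maximum value: max = 99
Step 2: Identify the minimum value: min = 2
Step 3: Range = max - min = 99 - 2 = 97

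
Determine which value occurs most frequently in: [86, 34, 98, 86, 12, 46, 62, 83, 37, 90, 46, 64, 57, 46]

46

Step 1: Count the frequency of each value:
  12: appears 1 time(s)
  34: appears 1 time(s)
  37: appears 1 time(s)
  46: appears 3 time(s)
  57: appears 1 time(s)
  62: appears 1 time(s)
  64: appears 1 time(s)
  83: appears 1 time(s)
  86: appears 2 time(s)
  90: appears 1 time(s)
  98: appears 1 time(s)
Step 2: The value 46 appears most frequently (3 times).
Step 3: Mode = 46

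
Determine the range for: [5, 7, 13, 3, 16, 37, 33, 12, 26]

34

Step 1: Identify the maximum value: max = 37
Step 2: Identify the minimum value: min = 3
Step 3: Range = max - min = 37 - 3 = 34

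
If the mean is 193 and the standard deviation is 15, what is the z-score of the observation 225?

2.1333

Step 1: Recall the z-score formula: z = (x - mu) / sigma
Step 2: Substitute values: z = (225 - 193) / 15
Step 3: z = 32 / 15 = 2.1333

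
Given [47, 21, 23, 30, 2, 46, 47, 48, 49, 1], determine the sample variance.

361.6

Step 1: Compute the mean: (47 + 21 + 23 + 30 + 2 + 46 + 47 + 48 + 49 + 1) / 10 = 31.4
Step 2: Compute squared deviations from the mean:
  (47 - 31.4)^2 = 243.36
  (21 - 31.4)^2 = 108.16
  (23 - 31.4)^2 = 70.56
  (30 - 31.4)^2 = 1.96
  (2 - 31.4)^2 = 864.36
  (46 - 31.4)^2 = 213.16
  (47 - 31.4)^2 = 243.36
  (48 - 31.4)^2 = 275.56
  (49 - 31.4)^2 = 309.76
  (1 - 31.4)^2 = 924.16
Step 3: Sum of squared deviations = 3254.4
Step 4: Sample variance = 3254.4 / 9 = 361.6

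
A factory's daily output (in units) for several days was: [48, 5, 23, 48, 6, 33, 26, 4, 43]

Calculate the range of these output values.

44

Step 1: Identify the maximum value: max = 48
Step 2: Identify the minimum value: min = 4
Step 3: Range = max - min = 48 - 4 = 44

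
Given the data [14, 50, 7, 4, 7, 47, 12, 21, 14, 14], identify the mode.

14

Step 1: Count the frequency of each value:
  4: appears 1 time(s)
  7: appears 2 time(s)
  12: appears 1 time(s)
  14: appears 3 time(s)
  21: appears 1 time(s)
  47: appears 1 time(s)
  50: appears 1 time(s)
Step 2: The value 14 appears most frequently (3 times).
Step 3: Mode = 14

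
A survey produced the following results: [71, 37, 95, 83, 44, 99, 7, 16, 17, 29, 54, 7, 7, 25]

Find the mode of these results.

7

Step 1: Count the frequency of each value:
  7: appears 3 time(s)
  16: appears 1 time(s)
  17: appears 1 time(s)
  25: appears 1 time(s)
  29: appears 1 time(s)
  37: appears 1 time(s)
  44: appears 1 time(s)
  54: appears 1 time(s)
  71: appears 1 time(s)
  83: appears 1 time(s)
  95: appears 1 time(s)
  99: appears 1 time(s)
Step 2: The value 7 appears most frequently (3 times).
Step 3: Mode = 7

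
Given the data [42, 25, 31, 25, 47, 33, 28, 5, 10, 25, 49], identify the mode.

25

Step 1: Count the frequency of each value:
  5: appears 1 time(s)
  10: appears 1 time(s)
  25: appears 3 time(s)
  28: appears 1 time(s)
  31: appears 1 time(s)
  33: appears 1 time(s)
  42: appears 1 time(s)
  47: appears 1 time(s)
  49: appears 1 time(s)
Step 2: The value 25 appears most frequently (3 times).
Step 3: Mode = 25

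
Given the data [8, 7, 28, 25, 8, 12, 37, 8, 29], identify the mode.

8

Step 1: Count the frequency of each value:
  7: appears 1 time(s)
  8: appears 3 time(s)
  12: appears 1 time(s)
  25: appears 1 time(s)
  28: appears 1 time(s)
  29: appears 1 time(s)
  37: appears 1 time(s)
Step 2: The value 8 appears most frequently (3 times).
Step 3: Mode = 8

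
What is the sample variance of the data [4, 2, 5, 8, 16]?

30

Step 1: Compute the mean: (4 + 2 + 5 + 8 + 16) / 5 = 7
Step 2: Compute squared deviations from the mean:
  (4 - 7)^2 = 9
  (2 - 7)^2 = 25
  (5 - 7)^2 = 4
  (8 - 7)^2 = 1
  (16 - 7)^2 = 81
Step 3: Sum of squared deviations = 120
Step 4: Sample variance = 120 / 4 = 30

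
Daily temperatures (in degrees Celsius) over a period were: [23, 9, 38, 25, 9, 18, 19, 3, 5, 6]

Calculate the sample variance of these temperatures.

123.6111

Step 1: Compute the mean: (23 + 9 + 38 + 25 + 9 + 18 + 19 + 3 + 5 + 6) / 10 = 15.5
Step 2: Compute squared deviations from the mean:
  (23 - 15.5)^2 = 56.25
  (9 - 15.5)^2 = 42.25
  (38 - 15.5)^2 = 506.25
  (25 - 15.5)^2 = 90.25
  (9 - 15.5)^2 = 42.25
  (18 - 15.5)^2 = 6.25
  (19 - 15.5)^2 = 12.25
  (3 - 15.5)^2 = 156.25
  (5 - 15.5)^2 = 110.25
  (6 - 15.5)^2 = 90.25
Step 3: Sum of squared deviations = 1112.5
Step 4: Sample variance = 1112.5 / 9 = 123.6111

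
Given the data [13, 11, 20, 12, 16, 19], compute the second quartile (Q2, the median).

14.5

Step 1: Sort the data: [11, 12, 13, 16, 19, 20]
Step 2: n = 6
Step 3: Q2 is the median. Since n is even, it is the average of the values at positions 3 and 4:
  Q2 = (13 + 16) / 2 = 14.5
Step 4: Q2 = 14.5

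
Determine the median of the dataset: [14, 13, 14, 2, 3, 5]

9

Step 1: Sort the data in ascending order: [2, 3, 5, 13, 14, 14]
Step 2: The number of values is n = 6.
Step 3: Since n is even, the median is the average of positions 3 and 4:
  Median = (5 + 13) / 2 = 9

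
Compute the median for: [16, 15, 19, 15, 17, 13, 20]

16

Step 1: Sort the data in ascending order: [13, 15, 15, 16, 17, 19, 20]
Step 2: The number of values is n = 7.
Step 3: Since n is odd, the median is the middle value at position 4: 16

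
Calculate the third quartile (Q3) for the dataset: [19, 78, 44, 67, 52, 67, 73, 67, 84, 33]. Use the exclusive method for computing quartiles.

74.25

Step 1: Sort the data: [19, 33, 44, 52, 67, 67, 67, 73, 78, 84]
Step 2: n = 10
Step 3: Using the exclusive quartile method:
  Q1 = 41.25
  Q2 (median) = 67
  Q3 = 74.25
  IQR = Q3 - Q1 = 74.25 - 41.25 = 33
Step 4: Q3 = 74.25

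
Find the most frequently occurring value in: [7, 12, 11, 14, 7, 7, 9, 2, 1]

7

Step 1: Count the frequency of each value:
  1: appears 1 time(s)
  2: appears 1 time(s)
  7: appears 3 time(s)
  9: appears 1 time(s)
  11: appears 1 time(s)
  12: appears 1 time(s)
  14: appears 1 time(s)
Step 2: The value 7 appears most frequently (3 times).
Step 3: Mode = 7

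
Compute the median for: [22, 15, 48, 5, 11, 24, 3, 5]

13

Step 1: Sort the data in ascending order: [3, 5, 5, 11, 15, 22, 24, 48]
Step 2: The number of values is n = 8.
Step 3: Since n is even, the median is the average of positions 4 and 5:
  Median = (11 + 15) / 2 = 13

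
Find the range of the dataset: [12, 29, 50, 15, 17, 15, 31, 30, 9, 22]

41

Step 1: Identify the maximum value: max = 50
Step 2: Identify the minimum value: min = 9
Step 3: Range = max - min = 50 - 9 = 41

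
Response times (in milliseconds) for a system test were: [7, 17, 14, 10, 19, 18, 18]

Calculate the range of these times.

12

Step 1: Identify the maximum value: max = 19
Step 2: Identify the minimum value: min = 7
Step 3: Range = max - min = 19 - 7 = 12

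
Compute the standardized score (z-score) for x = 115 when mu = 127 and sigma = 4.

-3

Step 1: Recall the z-score formula: z = (x - mu) / sigma
Step 2: Substitute values: z = (115 - 127) / 4
Step 3: z = -12 / 4 = -3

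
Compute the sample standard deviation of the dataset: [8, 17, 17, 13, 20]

4.6368

Step 1: Compute the mean: 15
Step 2: Sum of squared deviations from the mean: 86
Step 3: Sample variance = 86 / 4 = 21.5
Step 4: Standard deviation = sqrt(21.5) = 4.6368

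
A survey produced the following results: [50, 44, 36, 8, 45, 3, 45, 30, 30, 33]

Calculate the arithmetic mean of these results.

32.4

Step 1: Sum all values: 50 + 44 + 36 + 8 + 45 + 3 + 45 + 30 + 30 + 33 = 324
Step 2: Count the number of values: n = 10
Step 3: Mean = sum / n = 324 / 10 = 32.4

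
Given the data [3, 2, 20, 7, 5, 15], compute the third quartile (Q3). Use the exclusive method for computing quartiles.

16.25

Step 1: Sort the data: [2, 3, 5, 7, 15, 20]
Step 2: n = 6
Step 3: Using the exclusive quartile method:
  Q1 = 2.75
  Q2 (median) = 6
  Q3 = 16.25
  IQR = Q3 - Q1 = 16.25 - 2.75 = 13.5
Step 4: Q3 = 16.25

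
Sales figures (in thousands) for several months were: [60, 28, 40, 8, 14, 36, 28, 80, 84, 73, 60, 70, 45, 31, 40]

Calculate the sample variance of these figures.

557.6952

Step 1: Compute the mean: (60 + 28 + 40 + 8 + 14 + 36 + 28 + 80 + 84 + 73 + 60 + 70 + 45 + 31 + 40) / 15 = 46.4667
Step 2: Compute squared deviations from the mean:
  (60 - 46.4667)^2 = 183.1511
  (28 - 46.4667)^2 = 341.0178
  (40 - 46.4667)^2 = 41.8178
  (8 - 46.4667)^2 = 1479.6844
  (14 - 46.4667)^2 = 1054.0844
  (36 - 46.4667)^2 = 109.5511
  (28 - 46.4667)^2 = 341.0178
  (80 - 46.4667)^2 = 1124.4844
  (84 - 46.4667)^2 = 1408.7511
  (73 - 46.4667)^2 = 704.0178
  (60 - 46.4667)^2 = 183.1511
  (70 - 46.4667)^2 = 553.8178
  (45 - 46.4667)^2 = 2.1511
  (31 - 46.4667)^2 = 239.2178
  (40 - 46.4667)^2 = 41.8178
Step 3: Sum of squared deviations = 7807.7333
Step 4: Sample variance = 7807.7333 / 14 = 557.6952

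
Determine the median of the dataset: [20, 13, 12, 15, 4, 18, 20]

15

Step 1: Sort the data in ascending order: [4, 12, 13, 15, 18, 20, 20]
Step 2: The number of values is n = 7.
Step 3: Since n is odd, the median is the middle value at position 4: 15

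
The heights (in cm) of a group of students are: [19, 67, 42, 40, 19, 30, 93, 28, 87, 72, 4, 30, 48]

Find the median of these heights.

40

Step 1: Sort the data in ascending order: [4, 19, 19, 28, 30, 30, 40, 42, 48, 67, 72, 87, 93]
Step 2: The number of values is n = 13.
Step 3: Since n is odd, the median is the middle value at position 7: 40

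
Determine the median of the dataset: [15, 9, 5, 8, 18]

9

Step 1: Sort the data in ascending order: [5, 8, 9, 15, 18]
Step 2: The number of values is n = 5.
Step 3: Since n is odd, the median is the middle value at position 3: 9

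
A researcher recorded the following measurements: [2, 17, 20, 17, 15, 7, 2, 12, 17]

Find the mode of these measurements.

17

Step 1: Count the frequency of each value:
  2: appears 2 time(s)
  7: appears 1 time(s)
  12: appears 1 time(s)
  15: appears 1 time(s)
  17: appears 3 time(s)
  20: appears 1 time(s)
Step 2: The value 17 appears most frequently (3 times).
Step 3: Mode = 17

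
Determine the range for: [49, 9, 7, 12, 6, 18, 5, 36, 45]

44

Step 1: Identify the maximum value: max = 49
Step 2: Identify the minimum value: min = 5
Step 3: Range = max - min = 49 - 5 = 44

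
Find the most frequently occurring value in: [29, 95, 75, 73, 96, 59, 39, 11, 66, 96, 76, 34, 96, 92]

96

Step 1: Count the frequency of each value:
  11: appears 1 time(s)
  29: appears 1 time(s)
  34: appears 1 time(s)
  39: appears 1 time(s)
  59: appears 1 time(s)
  66: appears 1 time(s)
  73: appears 1 time(s)
  75: appears 1 time(s)
  76: appears 1 time(s)
  92: appears 1 time(s)
  95: appears 1 time(s)
  96: appears 3 time(s)
Step 2: The value 96 appears most frequently (3 times).
Step 3: Mode = 96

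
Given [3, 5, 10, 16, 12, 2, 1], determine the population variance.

28

Step 1: Compute the mean: (3 + 5 + 10 + 16 + 12 + 2 + 1) / 7 = 7
Step 2: Compute squared deviations from the mean:
  (3 - 7)^2 = 16
  (5 - 7)^2 = 4
  (10 - 7)^2 = 9
  (16 - 7)^2 = 81
  (12 - 7)^2 = 25
  (2 - 7)^2 = 25
  (1 - 7)^2 = 36
Step 3: Sum of squared deviations = 196
Step 4: Population variance = 196 / 7 = 28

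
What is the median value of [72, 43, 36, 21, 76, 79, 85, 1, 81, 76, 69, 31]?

70.5

Step 1: Sort the data in ascending order: [1, 21, 31, 36, 43, 69, 72, 76, 76, 79, 81, 85]
Step 2: The number of values is n = 12.
Step 3: Since n is even, the median is the average of positions 6 and 7:
  Median = (69 + 72) / 2 = 70.5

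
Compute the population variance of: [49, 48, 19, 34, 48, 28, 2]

269.6735

Step 1: Compute the mean: (49 + 48 + 19 + 34 + 48 + 28 + 2) / 7 = 32.5714
Step 2: Compute squared deviations from the mean:
  (49 - 32.5714)^2 = 269.898
  (48 - 32.5714)^2 = 238.0408
  (19 - 32.5714)^2 = 184.1837
  (34 - 32.5714)^2 = 2.0408
  (48 - 32.5714)^2 = 238.0408
  (28 - 32.5714)^2 = 20.898
  (2 - 32.5714)^2 = 934.6122
Step 3: Sum of squared deviations = 1887.7143
Step 4: Population variance = 1887.7143 / 7 = 269.6735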